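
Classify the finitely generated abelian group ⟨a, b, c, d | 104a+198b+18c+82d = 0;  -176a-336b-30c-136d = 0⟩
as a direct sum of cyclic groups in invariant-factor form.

Answer: M ≅ ℤ^2 ⊕ ℤ/2 ⊕ ℤ/6

Derivation:
rank_ℚ(R)=2; free=4−2=2
SNF(R) diag = [2, 6] → torsion [2, 6]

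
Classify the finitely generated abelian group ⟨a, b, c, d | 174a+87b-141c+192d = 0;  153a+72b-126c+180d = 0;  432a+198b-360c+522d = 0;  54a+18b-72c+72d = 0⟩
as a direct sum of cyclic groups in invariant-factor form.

rank_ℚ(R)=4; free=4−4=0
SNF(R) diag = [3, 9, 18, 54] → torsion [3, 9, 18, 54]

Answer: M ≅ ℤ/3 ⊕ ℤ/9 ⊕ ℤ/18 ⊕ ℤ/54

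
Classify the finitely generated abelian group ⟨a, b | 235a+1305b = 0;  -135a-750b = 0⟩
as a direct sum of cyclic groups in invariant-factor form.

rank_ℚ(R)=2; free=2−2=0
SNF(R) diag = [5, 15] → torsion [5, 15]

Answer: M ≅ ℤ/5 ⊕ ℤ/15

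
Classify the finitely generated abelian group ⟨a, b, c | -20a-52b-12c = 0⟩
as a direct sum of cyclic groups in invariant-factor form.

Answer: M ≅ ℤ^2 ⊕ ℤ/4

Derivation:
rank_ℚ(R)=1; free=3−1=2
SNF(R) diag = [4] → torsion [4]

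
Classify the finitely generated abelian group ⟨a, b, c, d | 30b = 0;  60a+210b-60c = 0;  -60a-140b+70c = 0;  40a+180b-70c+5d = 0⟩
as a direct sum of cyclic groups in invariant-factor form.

rank_ℚ(R)=4; free=4−4=0
SNF(R) diag = [5, 10, 30, 60] → torsion [5, 10, 30, 60]

Answer: M ≅ ℤ/5 ⊕ ℤ/10 ⊕ ℤ/30 ⊕ ℤ/60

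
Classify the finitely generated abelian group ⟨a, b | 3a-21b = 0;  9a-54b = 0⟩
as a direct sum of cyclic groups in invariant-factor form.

Answer: M ≅ ℤ/3 ⊕ ℤ/9

Derivation:
rank_ℚ(R)=2; free=2−2=0
SNF(R) diag = [3, 9] → torsion [3, 9]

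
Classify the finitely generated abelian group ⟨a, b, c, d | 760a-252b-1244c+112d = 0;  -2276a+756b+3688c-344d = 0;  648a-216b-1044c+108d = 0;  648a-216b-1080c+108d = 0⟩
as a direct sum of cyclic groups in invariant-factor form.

Answer: M ≅ ℤ/4 ⊕ ℤ/12 ⊕ ℤ/36 ⊕ ℤ/108

Derivation:
rank_ℚ(R)=4; free=4−4=0
SNF(R) diag = [4, 12, 36, 108] → torsion [4, 12, 36, 108]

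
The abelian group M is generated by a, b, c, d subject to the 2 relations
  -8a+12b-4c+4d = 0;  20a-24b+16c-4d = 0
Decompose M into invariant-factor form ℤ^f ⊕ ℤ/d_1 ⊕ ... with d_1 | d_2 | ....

rank_ℚ(R)=2; free=4−2=2
SNF(R) diag = [4, 12] → torsion [4, 12]

Answer: M ≅ ℤ^2 ⊕ ℤ/4 ⊕ ℤ/12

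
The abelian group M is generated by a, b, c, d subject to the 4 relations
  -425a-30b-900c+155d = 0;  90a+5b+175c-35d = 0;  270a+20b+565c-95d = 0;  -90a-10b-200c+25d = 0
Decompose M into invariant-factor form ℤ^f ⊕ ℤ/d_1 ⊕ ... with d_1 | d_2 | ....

Answer: M ≅ ℤ/5 ⊕ ℤ/5 ⊕ ℤ/15 ⊕ ℤ/45

Derivation:
rank_ℚ(R)=4; free=4−4=0
SNF(R) diag = [5, 5, 15, 45] → torsion [5, 5, 15, 45]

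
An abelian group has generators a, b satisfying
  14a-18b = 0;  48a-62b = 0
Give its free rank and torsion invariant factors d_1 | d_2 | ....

Answer: M ≅ ℤ/2 ⊕ ℤ/2

Derivation:
rank_ℚ(R)=2; free=2−2=0
SNF(R) diag = [2, 2] → torsion [2, 2]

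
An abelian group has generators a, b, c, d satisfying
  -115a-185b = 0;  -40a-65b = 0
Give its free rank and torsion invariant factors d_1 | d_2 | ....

Answer: M ≅ ℤ^2 ⊕ ℤ/5 ⊕ ℤ/15

Derivation:
rank_ℚ(R)=2; free=4−2=2
SNF(R) diag = [5, 15] → torsion [5, 15]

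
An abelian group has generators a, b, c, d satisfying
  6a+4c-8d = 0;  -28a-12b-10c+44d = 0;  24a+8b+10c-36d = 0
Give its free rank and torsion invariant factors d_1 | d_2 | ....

Answer: M ≅ ℤ^1 ⊕ ℤ/2 ⊕ ℤ/2 ⊕ ℤ/4

Derivation:
rank_ℚ(R)=3; free=4−3=1
SNF(R) diag = [2, 2, 4] → torsion [2, 2, 4]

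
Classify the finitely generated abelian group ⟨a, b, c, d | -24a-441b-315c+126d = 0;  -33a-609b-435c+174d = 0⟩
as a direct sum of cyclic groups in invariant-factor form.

rank_ℚ(R)=2; free=4−2=2
SNF(R) diag = [3, 3] → torsion [3, 3]

Answer: M ≅ ℤ^2 ⊕ ℤ/3 ⊕ ℤ/3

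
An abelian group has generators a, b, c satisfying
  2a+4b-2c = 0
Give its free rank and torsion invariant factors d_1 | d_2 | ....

rank_ℚ(R)=1; free=3−1=2
SNF(R) diag = [2] → torsion [2]

Answer: M ≅ ℤ^2 ⊕ ℤ/2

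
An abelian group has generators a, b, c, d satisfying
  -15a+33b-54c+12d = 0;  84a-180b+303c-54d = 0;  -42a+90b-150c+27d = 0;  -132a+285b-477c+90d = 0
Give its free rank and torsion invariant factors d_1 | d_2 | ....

Answer: M ≅ ℤ/3 ⊕ ℤ/3 ⊕ ℤ/3 ⊕ ℤ/3

Derivation:
rank_ℚ(R)=4; free=4−4=0
SNF(R) diag = [3, 3, 3, 3] → torsion [3, 3, 3, 3]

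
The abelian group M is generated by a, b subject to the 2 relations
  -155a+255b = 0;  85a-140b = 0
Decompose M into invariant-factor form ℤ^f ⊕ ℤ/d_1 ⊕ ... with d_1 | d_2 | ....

rank_ℚ(R)=2; free=2−2=0
SNF(R) diag = [5, 5] → torsion [5, 5]

Answer: M ≅ ℤ/5 ⊕ ℤ/5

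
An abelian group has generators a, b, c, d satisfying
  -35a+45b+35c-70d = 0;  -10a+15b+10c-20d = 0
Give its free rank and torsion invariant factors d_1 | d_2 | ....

rank_ℚ(R)=2; free=4−2=2
SNF(R) diag = [5, 15] → torsion [5, 15]

Answer: M ≅ ℤ^2 ⊕ ℤ/5 ⊕ ℤ/15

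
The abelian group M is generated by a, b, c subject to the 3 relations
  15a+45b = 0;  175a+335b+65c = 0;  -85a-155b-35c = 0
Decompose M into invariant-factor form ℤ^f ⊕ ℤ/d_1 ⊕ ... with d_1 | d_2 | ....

rank_ℚ(R)=3; free=3−3=0
SNF(R) diag = [5, 15, 30] → torsion [5, 15, 30]

Answer: M ≅ ℤ/5 ⊕ ℤ/15 ⊕ ℤ/30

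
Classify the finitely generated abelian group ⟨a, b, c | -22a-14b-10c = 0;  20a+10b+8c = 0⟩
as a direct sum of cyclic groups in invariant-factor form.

rank_ℚ(R)=2; free=3−2=1
SNF(R) diag = [2, 6] → torsion [2, 6]

Answer: M ≅ ℤ^1 ⊕ ℤ/2 ⊕ ℤ/6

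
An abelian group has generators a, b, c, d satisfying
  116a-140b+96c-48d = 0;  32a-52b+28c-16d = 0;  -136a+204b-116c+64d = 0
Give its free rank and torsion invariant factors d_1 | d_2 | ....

rank_ℚ(R)=3; free=4−3=1
SNF(R) diag = [4, 4, 8] → torsion [4, 4, 8]

Answer: M ≅ ℤ^1 ⊕ ℤ/4 ⊕ ℤ/4 ⊕ ℤ/8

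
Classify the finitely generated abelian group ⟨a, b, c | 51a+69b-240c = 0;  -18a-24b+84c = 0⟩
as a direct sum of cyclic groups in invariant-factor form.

rank_ℚ(R)=2; free=3−2=1
SNF(R) diag = [3, 6] → torsion [3, 6]

Answer: M ≅ ℤ^1 ⊕ ℤ/3 ⊕ ℤ/6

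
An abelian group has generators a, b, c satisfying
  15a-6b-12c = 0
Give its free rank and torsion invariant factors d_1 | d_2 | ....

Answer: M ≅ ℤ^2 ⊕ ℤ/3

Derivation:
rank_ℚ(R)=1; free=3−1=2
SNF(R) diag = [3] → torsion [3]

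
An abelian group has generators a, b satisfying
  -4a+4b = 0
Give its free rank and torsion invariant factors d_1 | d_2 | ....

rank_ℚ(R)=1; free=2−1=1
SNF(R) diag = [4] → torsion [4]

Answer: M ≅ ℤ^1 ⊕ ℤ/4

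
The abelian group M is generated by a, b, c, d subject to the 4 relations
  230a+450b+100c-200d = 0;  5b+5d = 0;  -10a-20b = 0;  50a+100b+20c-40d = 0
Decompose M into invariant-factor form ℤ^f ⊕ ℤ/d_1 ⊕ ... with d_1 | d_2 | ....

Answer: M ≅ ℤ/5 ⊕ ℤ/10 ⊕ ℤ/10 ⊕ ℤ/20

Derivation:
rank_ℚ(R)=4; free=4−4=0
SNF(R) diag = [5, 10, 10, 20] → torsion [5, 10, 10, 20]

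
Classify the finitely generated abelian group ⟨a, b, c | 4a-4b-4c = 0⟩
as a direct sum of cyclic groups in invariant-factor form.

Answer: M ≅ ℤ^2 ⊕ ℤ/4

Derivation:
rank_ℚ(R)=1; free=3−1=2
SNF(R) diag = [4] → torsion [4]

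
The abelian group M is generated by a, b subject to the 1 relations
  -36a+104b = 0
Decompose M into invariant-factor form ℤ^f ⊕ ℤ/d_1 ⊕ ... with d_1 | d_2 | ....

Answer: M ≅ ℤ^1 ⊕ ℤ/4

Derivation:
rank_ℚ(R)=1; free=2−1=1
SNF(R) diag = [4] → torsion [4]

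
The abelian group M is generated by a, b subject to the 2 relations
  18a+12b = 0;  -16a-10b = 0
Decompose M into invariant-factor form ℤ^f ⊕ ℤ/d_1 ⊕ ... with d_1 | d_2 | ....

Answer: M ≅ ℤ/2 ⊕ ℤ/6

Derivation:
rank_ℚ(R)=2; free=2−2=0
SNF(R) diag = [2, 6] → torsion [2, 6]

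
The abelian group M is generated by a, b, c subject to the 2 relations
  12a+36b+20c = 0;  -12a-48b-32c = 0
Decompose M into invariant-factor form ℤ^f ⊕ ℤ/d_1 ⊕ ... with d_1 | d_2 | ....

Answer: M ≅ ℤ^1 ⊕ ℤ/4 ⊕ ℤ/12

Derivation:
rank_ℚ(R)=2; free=3−2=1
SNF(R) diag = [4, 12] → torsion [4, 12]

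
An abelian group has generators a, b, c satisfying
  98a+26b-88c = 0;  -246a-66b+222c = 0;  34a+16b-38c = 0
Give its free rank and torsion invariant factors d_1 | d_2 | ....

Answer: M ≅ ℤ/2 ⊕ ℤ/6 ⊕ ℤ/18

Derivation:
rank_ℚ(R)=3; free=3−3=0
SNF(R) diag = [2, 6, 18] → torsion [2, 6, 18]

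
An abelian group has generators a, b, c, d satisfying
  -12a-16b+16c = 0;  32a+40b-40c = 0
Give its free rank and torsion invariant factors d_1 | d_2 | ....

Answer: M ≅ ℤ^2 ⊕ ℤ/4 ⊕ ℤ/8

Derivation:
rank_ℚ(R)=2; free=4−2=2
SNF(R) diag = [4, 8] → torsion [4, 8]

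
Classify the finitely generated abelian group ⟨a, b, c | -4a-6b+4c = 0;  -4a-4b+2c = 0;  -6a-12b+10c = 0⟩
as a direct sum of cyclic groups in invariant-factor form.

rank_ℚ(R)=3; free=3−3=0
SNF(R) diag = [2, 2, 2] → torsion [2, 2, 2]

Answer: M ≅ ℤ/2 ⊕ ℤ/2 ⊕ ℤ/2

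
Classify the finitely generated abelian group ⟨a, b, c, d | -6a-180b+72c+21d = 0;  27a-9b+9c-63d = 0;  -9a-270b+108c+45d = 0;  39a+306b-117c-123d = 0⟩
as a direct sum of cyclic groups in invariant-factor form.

rank_ℚ(R)=4; free=4−4=0
SNF(R) diag = [3, 9, 27, 27] → torsion [3, 9, 27, 27]

Answer: M ≅ ℤ/3 ⊕ ℤ/9 ⊕ ℤ/27 ⊕ ℤ/27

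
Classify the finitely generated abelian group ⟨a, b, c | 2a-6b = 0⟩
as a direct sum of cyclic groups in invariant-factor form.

Answer: M ≅ ℤ^2 ⊕ ℤ/2

Derivation:
rank_ℚ(R)=1; free=3−1=2
SNF(R) diag = [2] → torsion [2]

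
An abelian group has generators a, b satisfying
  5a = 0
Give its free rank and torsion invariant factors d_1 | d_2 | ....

rank_ℚ(R)=1; free=2−1=1
SNF(R) diag = [5] → torsion [5]

Answer: M ≅ ℤ^1 ⊕ ℤ/5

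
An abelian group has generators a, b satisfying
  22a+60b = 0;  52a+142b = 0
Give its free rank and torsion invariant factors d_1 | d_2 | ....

Answer: M ≅ ℤ/2 ⊕ ℤ/2

Derivation:
rank_ℚ(R)=2; free=2−2=0
SNF(R) diag = [2, 2] → torsion [2, 2]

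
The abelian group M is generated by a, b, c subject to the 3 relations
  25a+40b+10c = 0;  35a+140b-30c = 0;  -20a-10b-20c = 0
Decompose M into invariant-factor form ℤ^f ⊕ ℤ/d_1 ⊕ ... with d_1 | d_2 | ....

Answer: M ≅ ℤ/5 ⊕ ℤ/10 ⊕ ℤ/20

Derivation:
rank_ℚ(R)=3; free=3−3=0
SNF(R) diag = [5, 10, 20] → torsion [5, 10, 20]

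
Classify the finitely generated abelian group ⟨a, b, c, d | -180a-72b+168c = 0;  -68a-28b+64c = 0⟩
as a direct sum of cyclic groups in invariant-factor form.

Answer: M ≅ ℤ^2 ⊕ ℤ/4 ⊕ ℤ/12

Derivation:
rank_ℚ(R)=2; free=4−2=2
SNF(R) diag = [4, 12] → torsion [4, 12]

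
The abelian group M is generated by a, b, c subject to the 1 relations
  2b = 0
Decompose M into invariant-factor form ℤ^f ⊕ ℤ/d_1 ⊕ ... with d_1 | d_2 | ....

rank_ℚ(R)=1; free=3−1=2
SNF(R) diag = [2] → torsion [2]

Answer: M ≅ ℤ^2 ⊕ ℤ/2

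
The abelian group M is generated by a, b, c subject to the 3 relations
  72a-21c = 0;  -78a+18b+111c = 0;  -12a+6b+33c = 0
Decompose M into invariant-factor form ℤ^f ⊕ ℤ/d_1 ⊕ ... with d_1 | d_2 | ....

rank_ℚ(R)=3; free=3−3=0
SNF(R) diag = [3, 6, 6] → torsion [3, 6, 6]

Answer: M ≅ ℤ/3 ⊕ ℤ/6 ⊕ ℤ/6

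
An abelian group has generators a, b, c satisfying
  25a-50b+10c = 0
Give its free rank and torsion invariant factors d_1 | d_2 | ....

Answer: M ≅ ℤ^2 ⊕ ℤ/5

Derivation:
rank_ℚ(R)=1; free=3−1=2
SNF(R) diag = [5] → torsion [5]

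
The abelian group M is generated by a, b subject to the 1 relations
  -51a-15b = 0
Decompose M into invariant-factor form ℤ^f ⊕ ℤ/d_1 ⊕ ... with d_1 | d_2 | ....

Answer: M ≅ ℤ^1 ⊕ ℤ/3

Derivation:
rank_ℚ(R)=1; free=2−1=1
SNF(R) diag = [3] → torsion [3]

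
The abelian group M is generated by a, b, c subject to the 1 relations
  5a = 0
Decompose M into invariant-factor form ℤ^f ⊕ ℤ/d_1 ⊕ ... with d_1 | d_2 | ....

rank_ℚ(R)=1; free=3−1=2
SNF(R) diag = [5] → torsion [5]

Answer: M ≅ ℤ^2 ⊕ ℤ/5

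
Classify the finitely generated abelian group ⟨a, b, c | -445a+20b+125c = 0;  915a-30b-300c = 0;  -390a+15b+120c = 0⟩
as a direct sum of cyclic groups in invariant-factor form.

Answer: M ≅ ℤ/5 ⊕ ℤ/15 ⊕ ℤ/45

Derivation:
rank_ℚ(R)=3; free=3−3=0
SNF(R) diag = [5, 15, 45] → torsion [5, 15, 45]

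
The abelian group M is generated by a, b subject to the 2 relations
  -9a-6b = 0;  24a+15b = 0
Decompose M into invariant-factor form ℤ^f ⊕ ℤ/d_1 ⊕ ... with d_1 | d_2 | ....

Answer: M ≅ ℤ/3 ⊕ ℤ/3

Derivation:
rank_ℚ(R)=2; free=2−2=0
SNF(R) diag = [3, 3] → torsion [3, 3]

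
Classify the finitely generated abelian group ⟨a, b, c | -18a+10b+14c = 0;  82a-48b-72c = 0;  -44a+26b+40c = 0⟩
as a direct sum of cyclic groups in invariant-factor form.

rank_ℚ(R)=3; free=3−3=0
SNF(R) diag = [2, 2, 6] → torsion [2, 2, 6]

Answer: M ≅ ℤ/2 ⊕ ℤ/2 ⊕ ℤ/6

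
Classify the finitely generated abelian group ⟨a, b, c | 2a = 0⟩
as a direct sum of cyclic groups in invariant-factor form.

rank_ℚ(R)=1; free=3−1=2
SNF(R) diag = [2] → torsion [2]

Answer: M ≅ ℤ^2 ⊕ ℤ/2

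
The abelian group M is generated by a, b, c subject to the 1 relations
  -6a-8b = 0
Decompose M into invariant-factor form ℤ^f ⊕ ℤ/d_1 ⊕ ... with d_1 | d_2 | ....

Answer: M ≅ ℤ^2 ⊕ ℤ/2

Derivation:
rank_ℚ(R)=1; free=3−1=2
SNF(R) diag = [2] → torsion [2]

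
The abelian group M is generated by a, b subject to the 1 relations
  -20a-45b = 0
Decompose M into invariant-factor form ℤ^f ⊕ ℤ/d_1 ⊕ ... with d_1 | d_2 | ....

rank_ℚ(R)=1; free=2−1=1
SNF(R) diag = [5] → torsion [5]

Answer: M ≅ ℤ^1 ⊕ ℤ/5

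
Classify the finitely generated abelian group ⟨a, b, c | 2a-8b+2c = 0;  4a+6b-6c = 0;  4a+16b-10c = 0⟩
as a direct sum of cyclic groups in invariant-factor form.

rank_ℚ(R)=3; free=3−3=0
SNF(R) diag = [2, 2, 6] → torsion [2, 2, 6]

Answer: M ≅ ℤ/2 ⊕ ℤ/2 ⊕ ℤ/6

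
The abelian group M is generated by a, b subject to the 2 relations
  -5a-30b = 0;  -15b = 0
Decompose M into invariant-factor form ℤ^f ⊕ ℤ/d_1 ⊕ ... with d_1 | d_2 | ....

rank_ℚ(R)=2; free=2−2=0
SNF(R) diag = [5, 15] → torsion [5, 15]

Answer: M ≅ ℤ/5 ⊕ ℤ/15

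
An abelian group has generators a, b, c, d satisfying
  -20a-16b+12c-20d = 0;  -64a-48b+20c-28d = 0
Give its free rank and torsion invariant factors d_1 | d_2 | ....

rank_ℚ(R)=2; free=4−2=2
SNF(R) diag = [4, 4] → torsion [4, 4]

Answer: M ≅ ℤ^2 ⊕ ℤ/4 ⊕ ℤ/4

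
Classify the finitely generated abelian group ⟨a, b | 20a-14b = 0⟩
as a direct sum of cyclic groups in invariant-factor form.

Answer: M ≅ ℤ^1 ⊕ ℤ/2

Derivation:
rank_ℚ(R)=1; free=2−1=1
SNF(R) diag = [2] → torsion [2]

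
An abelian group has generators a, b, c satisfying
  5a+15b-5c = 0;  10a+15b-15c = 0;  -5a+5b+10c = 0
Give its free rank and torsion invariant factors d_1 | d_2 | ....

Answer: M ≅ ℤ/5 ⊕ ℤ/5 ⊕ ℤ/5

Derivation:
rank_ℚ(R)=3; free=3−3=0
SNF(R) diag = [5, 5, 5] → torsion [5, 5, 5]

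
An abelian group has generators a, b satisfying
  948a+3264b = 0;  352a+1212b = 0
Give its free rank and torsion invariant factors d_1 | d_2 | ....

rank_ℚ(R)=2; free=2−2=0
SNF(R) diag = [4, 12] → torsion [4, 12]

Answer: M ≅ ℤ/4 ⊕ ℤ/12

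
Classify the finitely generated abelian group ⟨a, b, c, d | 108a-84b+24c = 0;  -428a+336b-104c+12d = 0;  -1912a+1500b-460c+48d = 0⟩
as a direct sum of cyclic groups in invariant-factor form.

Answer: M ≅ ℤ^1 ⊕ ℤ/4 ⊕ ℤ/12 ⊕ ℤ/12

Derivation:
rank_ℚ(R)=3; free=4−3=1
SNF(R) diag = [4, 12, 12] → torsion [4, 12, 12]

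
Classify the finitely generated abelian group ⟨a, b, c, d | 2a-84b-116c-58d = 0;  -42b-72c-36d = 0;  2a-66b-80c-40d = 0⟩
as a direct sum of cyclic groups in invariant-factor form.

Answer: M ≅ ℤ^1 ⊕ ℤ/2 ⊕ ℤ/6 ⊕ ℤ/18

Derivation:
rank_ℚ(R)=3; free=4−3=1
SNF(R) diag = [2, 6, 18] → torsion [2, 6, 18]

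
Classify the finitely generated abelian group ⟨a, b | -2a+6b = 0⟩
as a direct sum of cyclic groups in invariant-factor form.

Answer: M ≅ ℤ^1 ⊕ ℤ/2

Derivation:
rank_ℚ(R)=1; free=2−1=1
SNF(R) diag = [2] → torsion [2]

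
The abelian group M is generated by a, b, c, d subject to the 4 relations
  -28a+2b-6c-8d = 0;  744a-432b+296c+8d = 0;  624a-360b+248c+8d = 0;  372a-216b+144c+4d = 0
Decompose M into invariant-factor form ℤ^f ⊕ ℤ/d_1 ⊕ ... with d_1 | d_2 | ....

Answer: M ≅ ℤ/2 ⊕ ℤ/4 ⊕ ℤ/8 ⊕ ℤ/24

Derivation:
rank_ℚ(R)=4; free=4−4=0
SNF(R) diag = [2, 4, 8, 24] → torsion [2, 4, 8, 24]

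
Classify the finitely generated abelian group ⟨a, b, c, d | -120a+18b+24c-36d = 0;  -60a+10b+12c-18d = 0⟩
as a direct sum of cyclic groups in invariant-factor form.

rank_ℚ(R)=2; free=4−2=2
SNF(R) diag = [2, 6] → torsion [2, 6]

Answer: M ≅ ℤ^2 ⊕ ℤ/2 ⊕ ℤ/6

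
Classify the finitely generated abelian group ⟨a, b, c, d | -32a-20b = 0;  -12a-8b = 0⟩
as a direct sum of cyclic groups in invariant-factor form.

Answer: M ≅ ℤ^2 ⊕ ℤ/4 ⊕ ℤ/4

Derivation:
rank_ℚ(R)=2; free=4−2=2
SNF(R) diag = [4, 4] → torsion [4, 4]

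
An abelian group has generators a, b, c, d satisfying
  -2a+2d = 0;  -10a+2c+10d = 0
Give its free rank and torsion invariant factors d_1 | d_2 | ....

rank_ℚ(R)=2; free=4−2=2
SNF(R) diag = [2, 2] → torsion [2, 2]

Answer: M ≅ ℤ^2 ⊕ ℤ/2 ⊕ ℤ/2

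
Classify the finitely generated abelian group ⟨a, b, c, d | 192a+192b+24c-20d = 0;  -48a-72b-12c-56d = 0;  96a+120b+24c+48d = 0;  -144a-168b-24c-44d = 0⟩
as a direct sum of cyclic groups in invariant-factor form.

Answer: M ≅ ℤ/4 ⊕ ℤ/12 ⊕ ℤ/24 ⊕ ℤ/48

Derivation:
rank_ℚ(R)=4; free=4−4=0
SNF(R) diag = [4, 12, 24, 48] → torsion [4, 12, 24, 48]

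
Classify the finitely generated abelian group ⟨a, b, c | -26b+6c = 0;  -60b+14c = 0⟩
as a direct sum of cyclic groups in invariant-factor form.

Answer: M ≅ ℤ^1 ⊕ ℤ/2 ⊕ ℤ/2

Derivation:
rank_ℚ(R)=2; free=3−2=1
SNF(R) diag = [2, 2] → torsion [2, 2]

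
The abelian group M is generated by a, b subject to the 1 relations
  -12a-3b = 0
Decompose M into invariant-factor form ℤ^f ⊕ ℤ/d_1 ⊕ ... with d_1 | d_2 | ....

Answer: M ≅ ℤ^1 ⊕ ℤ/3

Derivation:
rank_ℚ(R)=1; free=2−1=1
SNF(R) diag = [3] → torsion [3]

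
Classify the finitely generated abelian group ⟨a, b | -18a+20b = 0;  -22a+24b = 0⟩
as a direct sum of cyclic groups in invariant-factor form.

rank_ℚ(R)=2; free=2−2=0
SNF(R) diag = [2, 4] → torsion [2, 4]

Answer: M ≅ ℤ/2 ⊕ ℤ/4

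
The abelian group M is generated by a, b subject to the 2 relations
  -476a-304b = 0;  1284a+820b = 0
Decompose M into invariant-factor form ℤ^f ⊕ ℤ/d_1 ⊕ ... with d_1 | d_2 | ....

Answer: M ≅ ℤ/4 ⊕ ℤ/4

Derivation:
rank_ℚ(R)=2; free=2−2=0
SNF(R) diag = [4, 4] → torsion [4, 4]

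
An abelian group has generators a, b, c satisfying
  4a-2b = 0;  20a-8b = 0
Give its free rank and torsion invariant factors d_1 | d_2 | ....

Answer: M ≅ ℤ^1 ⊕ ℤ/2 ⊕ ℤ/4

Derivation:
rank_ℚ(R)=2; free=3−2=1
SNF(R) diag = [2, 4] → torsion [2, 4]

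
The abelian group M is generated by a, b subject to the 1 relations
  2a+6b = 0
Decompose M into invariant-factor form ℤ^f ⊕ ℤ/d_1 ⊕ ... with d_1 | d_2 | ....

Answer: M ≅ ℤ^1 ⊕ ℤ/2

Derivation:
rank_ℚ(R)=1; free=2−1=1
SNF(R) diag = [2] → torsion [2]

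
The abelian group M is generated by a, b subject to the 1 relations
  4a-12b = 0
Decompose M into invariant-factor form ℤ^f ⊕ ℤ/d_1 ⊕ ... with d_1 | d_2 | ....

rank_ℚ(R)=1; free=2−1=1
SNF(R) diag = [4] → torsion [4]

Answer: M ≅ ℤ^1 ⊕ ℤ/4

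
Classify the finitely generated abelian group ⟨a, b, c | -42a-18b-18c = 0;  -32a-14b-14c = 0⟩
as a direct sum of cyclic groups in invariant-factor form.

Answer: M ≅ ℤ^1 ⊕ ℤ/2 ⊕ ℤ/6

Derivation:
rank_ℚ(R)=2; free=3−2=1
SNF(R) diag = [2, 6] → torsion [2, 6]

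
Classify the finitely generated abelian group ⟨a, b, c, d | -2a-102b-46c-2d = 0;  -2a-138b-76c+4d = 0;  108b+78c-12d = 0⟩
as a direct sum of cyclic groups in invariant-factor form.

Answer: M ≅ ℤ^1 ⊕ ℤ/2 ⊕ ℤ/6 ⊕ ℤ/18

Derivation:
rank_ℚ(R)=3; free=4−3=1
SNF(R) diag = [2, 6, 18] → torsion [2, 6, 18]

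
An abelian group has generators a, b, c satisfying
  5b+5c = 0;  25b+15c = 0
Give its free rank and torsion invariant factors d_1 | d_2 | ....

rank_ℚ(R)=2; free=3−2=1
SNF(R) diag = [5, 10] → torsion [5, 10]

Answer: M ≅ ℤ^1 ⊕ ℤ/5 ⊕ ℤ/10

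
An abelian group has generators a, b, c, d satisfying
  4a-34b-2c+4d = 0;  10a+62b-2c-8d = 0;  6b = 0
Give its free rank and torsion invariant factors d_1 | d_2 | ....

Answer: M ≅ ℤ^1 ⊕ ℤ/2 ⊕ ℤ/6 ⊕ ℤ/6

Derivation:
rank_ℚ(R)=3; free=4−3=1
SNF(R) diag = [2, 6, 6] → torsion [2, 6, 6]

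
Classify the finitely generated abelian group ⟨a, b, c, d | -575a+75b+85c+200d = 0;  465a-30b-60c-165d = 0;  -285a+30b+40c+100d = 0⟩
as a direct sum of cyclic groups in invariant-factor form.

Answer: M ≅ ℤ^1 ⊕ ℤ/5 ⊕ ℤ/5 ⊕ ℤ/15

Derivation:
rank_ℚ(R)=3; free=4−3=1
SNF(R) diag = [5, 5, 15] → torsion [5, 5, 15]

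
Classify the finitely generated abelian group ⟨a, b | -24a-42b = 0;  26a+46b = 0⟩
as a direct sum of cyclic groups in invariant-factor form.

rank_ℚ(R)=2; free=2−2=0
SNF(R) diag = [2, 6] → torsion [2, 6]

Answer: M ≅ ℤ/2 ⊕ ℤ/6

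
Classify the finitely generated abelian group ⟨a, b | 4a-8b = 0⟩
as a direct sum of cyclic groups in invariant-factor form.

rank_ℚ(R)=1; free=2−1=1
SNF(R) diag = [4] → torsion [4]

Answer: M ≅ ℤ^1 ⊕ ℤ/4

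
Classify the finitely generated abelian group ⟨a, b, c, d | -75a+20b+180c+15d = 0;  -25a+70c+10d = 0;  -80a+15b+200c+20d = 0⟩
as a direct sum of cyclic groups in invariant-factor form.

Answer: M ≅ ℤ^1 ⊕ ℤ/5 ⊕ ℤ/5 ⊕ ℤ/15

Derivation:
rank_ℚ(R)=3; free=4−3=1
SNF(R) diag = [5, 5, 15] → torsion [5, 5, 15]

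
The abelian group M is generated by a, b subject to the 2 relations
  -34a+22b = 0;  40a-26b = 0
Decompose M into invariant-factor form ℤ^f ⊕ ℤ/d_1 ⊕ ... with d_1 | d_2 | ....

Answer: M ≅ ℤ/2 ⊕ ℤ/2

Derivation:
rank_ℚ(R)=2; free=2−2=0
SNF(R) diag = [2, 2] → torsion [2, 2]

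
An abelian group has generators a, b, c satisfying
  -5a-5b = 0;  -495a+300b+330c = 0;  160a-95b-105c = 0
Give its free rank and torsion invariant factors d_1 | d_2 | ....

Answer: M ≅ ℤ/5 ⊕ ℤ/15 ⊕ ℤ/45

Derivation:
rank_ℚ(R)=3; free=3−3=0
SNF(R) diag = [5, 15, 45] → torsion [5, 15, 45]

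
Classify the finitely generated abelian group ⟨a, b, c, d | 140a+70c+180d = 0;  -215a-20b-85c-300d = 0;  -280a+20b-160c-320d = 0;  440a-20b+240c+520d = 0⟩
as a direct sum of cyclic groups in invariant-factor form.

Answer: M ≅ ℤ/5 ⊕ ℤ/10 ⊕ ℤ/20 ⊕ ℤ/40

Derivation:
rank_ℚ(R)=4; free=4−4=0
SNF(R) diag = [5, 10, 20, 40] → torsion [5, 10, 20, 40]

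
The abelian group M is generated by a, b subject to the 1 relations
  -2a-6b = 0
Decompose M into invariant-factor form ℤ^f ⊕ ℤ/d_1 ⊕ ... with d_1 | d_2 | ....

rank_ℚ(R)=1; free=2−1=1
SNF(R) diag = [2] → torsion [2]

Answer: M ≅ ℤ^1 ⊕ ℤ/2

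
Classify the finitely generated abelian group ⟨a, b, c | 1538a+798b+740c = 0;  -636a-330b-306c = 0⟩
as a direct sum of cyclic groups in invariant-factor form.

Answer: M ≅ ℤ^1 ⊕ ℤ/2 ⊕ ℤ/6

Derivation:
rank_ℚ(R)=2; free=3−2=1
SNF(R) diag = [2, 6] → torsion [2, 6]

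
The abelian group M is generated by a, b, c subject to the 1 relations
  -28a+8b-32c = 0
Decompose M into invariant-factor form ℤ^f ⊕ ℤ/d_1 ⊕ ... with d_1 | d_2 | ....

Answer: M ≅ ℤ^2 ⊕ ℤ/4

Derivation:
rank_ℚ(R)=1; free=3−1=2
SNF(R) diag = [4] → torsion [4]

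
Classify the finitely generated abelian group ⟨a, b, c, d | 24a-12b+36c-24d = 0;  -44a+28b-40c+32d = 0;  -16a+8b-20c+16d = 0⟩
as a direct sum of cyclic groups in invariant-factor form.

rank_ℚ(R)=3; free=4−3=1
SNF(R) diag = [4, 12, 12] → torsion [4, 12, 12]

Answer: M ≅ ℤ^1 ⊕ ℤ/4 ⊕ ℤ/12 ⊕ ℤ/12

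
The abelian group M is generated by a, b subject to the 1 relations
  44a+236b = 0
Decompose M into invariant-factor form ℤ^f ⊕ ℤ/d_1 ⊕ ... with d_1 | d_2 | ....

Answer: M ≅ ℤ^1 ⊕ ℤ/4

Derivation:
rank_ℚ(R)=1; free=2−1=1
SNF(R) diag = [4] → torsion [4]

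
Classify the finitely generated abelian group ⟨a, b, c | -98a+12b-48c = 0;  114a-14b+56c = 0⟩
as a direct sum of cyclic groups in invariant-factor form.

Answer: M ≅ ℤ^1 ⊕ ℤ/2 ⊕ ℤ/2

Derivation:
rank_ℚ(R)=2; free=3−2=1
SNF(R) diag = [2, 2] → torsion [2, 2]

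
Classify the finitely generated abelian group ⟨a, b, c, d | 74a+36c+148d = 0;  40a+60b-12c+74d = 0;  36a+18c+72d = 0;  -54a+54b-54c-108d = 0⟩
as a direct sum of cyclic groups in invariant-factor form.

Answer: M ≅ ℤ/2 ⊕ ℤ/6 ⊕ ℤ/18 ⊕ ℤ/54

Derivation:
rank_ℚ(R)=4; free=4−4=0
SNF(R) diag = [2, 6, 18, 54] → torsion [2, 6, 18, 54]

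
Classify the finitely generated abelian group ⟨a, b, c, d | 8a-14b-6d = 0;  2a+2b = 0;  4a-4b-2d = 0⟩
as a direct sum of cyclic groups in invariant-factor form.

rank_ℚ(R)=3; free=4−3=1
SNF(R) diag = [2, 2, 2] → torsion [2, 2, 2]

Answer: M ≅ ℤ^1 ⊕ ℤ/2 ⊕ ℤ/2 ⊕ ℤ/2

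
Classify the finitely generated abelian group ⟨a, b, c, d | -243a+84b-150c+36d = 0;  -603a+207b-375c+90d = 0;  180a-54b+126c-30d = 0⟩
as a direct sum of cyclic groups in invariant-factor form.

Answer: M ≅ ℤ^1 ⊕ ℤ/3 ⊕ ℤ/3 ⊕ ℤ/6

Derivation:
rank_ℚ(R)=3; free=4−3=1
SNF(R) diag = [3, 3, 6] → torsion [3, 3, 6]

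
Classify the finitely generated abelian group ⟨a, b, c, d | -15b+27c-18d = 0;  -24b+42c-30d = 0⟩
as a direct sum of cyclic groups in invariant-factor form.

rank_ℚ(R)=2; free=4−2=2
SNF(R) diag = [3, 6] → torsion [3, 6]

Answer: M ≅ ℤ^2 ⊕ ℤ/3 ⊕ ℤ/6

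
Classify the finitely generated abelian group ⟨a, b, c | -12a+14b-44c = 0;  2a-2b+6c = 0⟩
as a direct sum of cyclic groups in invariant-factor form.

rank_ℚ(R)=2; free=3−2=1
SNF(R) diag = [2, 2] → torsion [2, 2]

Answer: M ≅ ℤ^1 ⊕ ℤ/2 ⊕ ℤ/2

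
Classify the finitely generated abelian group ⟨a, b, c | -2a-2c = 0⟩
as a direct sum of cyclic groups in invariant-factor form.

Answer: M ≅ ℤ^2 ⊕ ℤ/2

Derivation:
rank_ℚ(R)=1; free=3−1=2
SNF(R) diag = [2] → torsion [2]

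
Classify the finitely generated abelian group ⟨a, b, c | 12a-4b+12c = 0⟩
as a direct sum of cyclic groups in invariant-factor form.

Answer: M ≅ ℤ^2 ⊕ ℤ/4

Derivation:
rank_ℚ(R)=1; free=3−1=2
SNF(R) diag = [4] → torsion [4]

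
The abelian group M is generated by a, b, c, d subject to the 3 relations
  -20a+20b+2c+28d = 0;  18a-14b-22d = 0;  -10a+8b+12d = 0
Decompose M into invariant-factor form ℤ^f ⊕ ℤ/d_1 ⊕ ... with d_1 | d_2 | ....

rank_ℚ(R)=3; free=4−3=1
SNF(R) diag = [2, 2, 2] → torsion [2, 2, 2]

Answer: M ≅ ℤ^1 ⊕ ℤ/2 ⊕ ℤ/2 ⊕ ℤ/2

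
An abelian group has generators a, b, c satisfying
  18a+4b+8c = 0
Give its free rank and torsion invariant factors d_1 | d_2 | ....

Answer: M ≅ ℤ^2 ⊕ ℤ/2

Derivation:
rank_ℚ(R)=1; free=3−1=2
SNF(R) diag = [2] → torsion [2]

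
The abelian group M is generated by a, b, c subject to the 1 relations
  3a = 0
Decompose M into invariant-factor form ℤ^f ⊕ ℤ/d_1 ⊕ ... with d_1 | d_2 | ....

rank_ℚ(R)=1; free=3−1=2
SNF(R) diag = [3] → torsion [3]

Answer: M ≅ ℤ^2 ⊕ ℤ/3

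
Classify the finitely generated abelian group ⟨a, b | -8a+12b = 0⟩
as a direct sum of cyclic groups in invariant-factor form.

rank_ℚ(R)=1; free=2−1=1
SNF(R) diag = [4] → torsion [4]

Answer: M ≅ ℤ^1 ⊕ ℤ/4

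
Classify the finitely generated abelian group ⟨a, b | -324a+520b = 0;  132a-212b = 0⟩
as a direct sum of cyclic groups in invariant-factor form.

rank_ℚ(R)=2; free=2−2=0
SNF(R) diag = [4, 12] → torsion [4, 12]

Answer: M ≅ ℤ/4 ⊕ ℤ/12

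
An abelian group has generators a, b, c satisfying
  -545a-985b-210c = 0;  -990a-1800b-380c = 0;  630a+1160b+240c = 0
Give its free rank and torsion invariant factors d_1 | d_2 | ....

Answer: M ≅ ℤ/5 ⊕ ℤ/10 ⊕ ℤ/20

Derivation:
rank_ℚ(R)=3; free=3−3=0
SNF(R) diag = [5, 10, 20] → torsion [5, 10, 20]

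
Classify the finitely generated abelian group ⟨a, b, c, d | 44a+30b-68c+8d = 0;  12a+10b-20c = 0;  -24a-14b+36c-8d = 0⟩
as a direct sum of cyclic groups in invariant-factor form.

Answer: M ≅ ℤ^1 ⊕ ℤ/2 ⊕ ℤ/4 ⊕ ℤ/8

Derivation:
rank_ℚ(R)=3; free=4−3=1
SNF(R) diag = [2, 4, 8] → torsion [2, 4, 8]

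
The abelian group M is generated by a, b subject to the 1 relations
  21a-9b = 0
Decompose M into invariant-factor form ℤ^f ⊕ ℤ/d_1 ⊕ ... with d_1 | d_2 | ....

Answer: M ≅ ℤ^1 ⊕ ℤ/3

Derivation:
rank_ℚ(R)=1; free=2−1=1
SNF(R) diag = [3] → torsion [3]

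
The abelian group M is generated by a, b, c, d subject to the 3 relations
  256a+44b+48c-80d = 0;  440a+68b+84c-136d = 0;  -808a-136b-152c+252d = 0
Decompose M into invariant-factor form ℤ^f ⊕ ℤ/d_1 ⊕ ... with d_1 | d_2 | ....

rank_ℚ(R)=3; free=4−3=1
SNF(R) diag = [4, 4, 4] → torsion [4, 4, 4]

Answer: M ≅ ℤ^1 ⊕ ℤ/4 ⊕ ℤ/4 ⊕ ℤ/4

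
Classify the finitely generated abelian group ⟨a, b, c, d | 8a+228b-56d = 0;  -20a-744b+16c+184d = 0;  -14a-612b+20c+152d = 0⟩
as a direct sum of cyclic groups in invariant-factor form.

Answer: M ≅ ℤ^1 ⊕ ℤ/2 ⊕ ℤ/4 ⊕ ℤ/8

Derivation:
rank_ℚ(R)=3; free=4−3=1
SNF(R) diag = [2, 4, 8] → torsion [2, 4, 8]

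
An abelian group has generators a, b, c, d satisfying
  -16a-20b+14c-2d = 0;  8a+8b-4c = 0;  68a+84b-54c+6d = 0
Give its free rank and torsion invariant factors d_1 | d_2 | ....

Answer: M ≅ ℤ^1 ⊕ ℤ/2 ⊕ ℤ/4 ⊕ ℤ/4

Derivation:
rank_ℚ(R)=3; free=4−3=1
SNF(R) diag = [2, 4, 4] → torsion [2, 4, 4]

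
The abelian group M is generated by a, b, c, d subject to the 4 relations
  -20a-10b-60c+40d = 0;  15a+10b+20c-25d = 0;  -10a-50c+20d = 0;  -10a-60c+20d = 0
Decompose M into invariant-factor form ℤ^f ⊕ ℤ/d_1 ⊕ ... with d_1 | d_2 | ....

Answer: M ≅ ℤ/5 ⊕ ℤ/10 ⊕ ℤ/10 ⊕ ℤ/10

Derivation:
rank_ℚ(R)=4; free=4−4=0
SNF(R) diag = [5, 10, 10, 10] → torsion [5, 10, 10, 10]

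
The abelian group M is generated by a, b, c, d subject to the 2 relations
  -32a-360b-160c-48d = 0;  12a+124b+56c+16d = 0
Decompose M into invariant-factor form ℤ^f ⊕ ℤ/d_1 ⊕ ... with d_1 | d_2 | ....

rank_ℚ(R)=2; free=4−2=2
SNF(R) diag = [4, 8] → torsion [4, 8]

Answer: M ≅ ℤ^2 ⊕ ℤ/4 ⊕ ℤ/8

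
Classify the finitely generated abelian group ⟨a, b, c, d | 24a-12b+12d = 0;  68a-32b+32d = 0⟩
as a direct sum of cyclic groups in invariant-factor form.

rank_ℚ(R)=2; free=4−2=2
SNF(R) diag = [4, 12] → torsion [4, 12]

Answer: M ≅ ℤ^2 ⊕ ℤ/4 ⊕ ℤ/12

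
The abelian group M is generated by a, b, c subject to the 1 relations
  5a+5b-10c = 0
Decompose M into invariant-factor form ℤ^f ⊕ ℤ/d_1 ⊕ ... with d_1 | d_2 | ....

rank_ℚ(R)=1; free=3−1=2
SNF(R) diag = [5] → torsion [5]

Answer: M ≅ ℤ^2 ⊕ ℤ/5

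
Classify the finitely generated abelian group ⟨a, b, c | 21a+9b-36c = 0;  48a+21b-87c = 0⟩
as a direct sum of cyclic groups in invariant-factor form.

rank_ℚ(R)=2; free=3−2=1
SNF(R) diag = [3, 3] → torsion [3, 3]

Answer: M ≅ ℤ^1 ⊕ ℤ/3 ⊕ ℤ/3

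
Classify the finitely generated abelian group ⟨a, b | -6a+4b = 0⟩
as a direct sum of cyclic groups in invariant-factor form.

rank_ℚ(R)=1; free=2−1=1
SNF(R) diag = [2] → torsion [2]

Answer: M ≅ ℤ^1 ⊕ ℤ/2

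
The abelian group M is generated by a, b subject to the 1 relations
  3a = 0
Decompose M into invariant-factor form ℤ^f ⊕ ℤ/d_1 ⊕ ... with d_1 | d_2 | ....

Answer: M ≅ ℤ^1 ⊕ ℤ/3

Derivation:
rank_ℚ(R)=1; free=2−1=1
SNF(R) diag = [3] → torsion [3]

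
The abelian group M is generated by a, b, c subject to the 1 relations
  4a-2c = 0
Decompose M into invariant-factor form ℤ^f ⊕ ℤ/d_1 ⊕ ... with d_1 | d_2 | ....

Answer: M ≅ ℤ^2 ⊕ ℤ/2

Derivation:
rank_ℚ(R)=1; free=3−1=2
SNF(R) diag = [2] → torsion [2]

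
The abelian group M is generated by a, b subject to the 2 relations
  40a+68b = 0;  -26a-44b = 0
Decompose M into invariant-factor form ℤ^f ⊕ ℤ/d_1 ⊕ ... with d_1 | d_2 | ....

rank_ℚ(R)=2; free=2−2=0
SNF(R) diag = [2, 4] → torsion [2, 4]

Answer: M ≅ ℤ/2 ⊕ ℤ/4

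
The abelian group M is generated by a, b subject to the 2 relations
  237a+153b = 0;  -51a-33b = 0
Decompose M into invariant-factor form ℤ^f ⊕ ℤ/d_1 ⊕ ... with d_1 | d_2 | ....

Answer: M ≅ ℤ/3 ⊕ ℤ/6

Derivation:
rank_ℚ(R)=2; free=2−2=0
SNF(R) diag = [3, 6] → torsion [3, 6]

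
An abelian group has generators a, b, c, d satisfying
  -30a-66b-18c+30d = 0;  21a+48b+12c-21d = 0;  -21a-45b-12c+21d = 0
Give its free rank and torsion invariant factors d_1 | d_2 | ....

Answer: M ≅ ℤ^1 ⊕ ℤ/3 ⊕ ℤ/3 ⊕ ℤ/6

Derivation:
rank_ℚ(R)=3; free=4−3=1
SNF(R) diag = [3, 3, 6] → torsion [3, 3, 6]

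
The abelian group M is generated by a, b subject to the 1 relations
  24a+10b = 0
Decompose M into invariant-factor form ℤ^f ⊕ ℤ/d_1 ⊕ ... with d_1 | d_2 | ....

rank_ℚ(R)=1; free=2−1=1
SNF(R) diag = [2] → torsion [2]

Answer: M ≅ ℤ^1 ⊕ ℤ/2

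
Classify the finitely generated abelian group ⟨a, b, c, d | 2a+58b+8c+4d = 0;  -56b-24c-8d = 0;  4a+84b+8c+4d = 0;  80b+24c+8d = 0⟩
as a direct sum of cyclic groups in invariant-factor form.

Answer: M ≅ ℤ/2 ⊕ ℤ/4 ⊕ ℤ/8 ⊕ ℤ/24

Derivation:
rank_ℚ(R)=4; free=4−4=0
SNF(R) diag = [2, 4, 8, 24] → torsion [2, 4, 8, 24]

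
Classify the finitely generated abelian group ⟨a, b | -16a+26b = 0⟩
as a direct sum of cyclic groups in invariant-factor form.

Answer: M ≅ ℤ^1 ⊕ ℤ/2

Derivation:
rank_ℚ(R)=1; free=2−1=1
SNF(R) diag = [2] → torsion [2]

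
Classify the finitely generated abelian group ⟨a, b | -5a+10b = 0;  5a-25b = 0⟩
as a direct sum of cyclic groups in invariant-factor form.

Answer: M ≅ ℤ/5 ⊕ ℤ/15

Derivation:
rank_ℚ(R)=2; free=2−2=0
SNF(R) diag = [5, 15] → torsion [5, 15]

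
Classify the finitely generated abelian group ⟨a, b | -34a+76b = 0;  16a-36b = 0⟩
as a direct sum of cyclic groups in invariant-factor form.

Answer: M ≅ ℤ/2 ⊕ ℤ/4

Derivation:
rank_ℚ(R)=2; free=2−2=0
SNF(R) diag = [2, 4] → torsion [2, 4]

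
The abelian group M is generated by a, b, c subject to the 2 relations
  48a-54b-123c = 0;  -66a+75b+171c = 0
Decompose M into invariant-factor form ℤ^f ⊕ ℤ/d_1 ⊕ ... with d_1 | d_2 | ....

rank_ℚ(R)=2; free=3−2=1
SNF(R) diag = [3, 3] → torsion [3, 3]

Answer: M ≅ ℤ^1 ⊕ ℤ/3 ⊕ ℤ/3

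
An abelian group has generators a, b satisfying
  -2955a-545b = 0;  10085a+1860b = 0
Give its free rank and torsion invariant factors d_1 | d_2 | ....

rank_ℚ(R)=2; free=2−2=0
SNF(R) diag = [5, 5] → torsion [5, 5]

Answer: M ≅ ℤ/5 ⊕ ℤ/5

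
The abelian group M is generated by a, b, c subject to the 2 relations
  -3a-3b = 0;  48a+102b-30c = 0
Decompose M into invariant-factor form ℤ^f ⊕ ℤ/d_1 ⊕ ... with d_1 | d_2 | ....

rank_ℚ(R)=2; free=3−2=1
SNF(R) diag = [3, 6] → torsion [3, 6]

Answer: M ≅ ℤ^1 ⊕ ℤ/3 ⊕ ℤ/6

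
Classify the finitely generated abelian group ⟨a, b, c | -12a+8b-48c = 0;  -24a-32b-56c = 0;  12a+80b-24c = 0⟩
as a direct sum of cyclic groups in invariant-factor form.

Answer: M ≅ ℤ/4 ⊕ ℤ/8 ⊕ ℤ/24

Derivation:
rank_ℚ(R)=3; free=3−3=0
SNF(R) diag = [4, 8, 24] → torsion [4, 8, 24]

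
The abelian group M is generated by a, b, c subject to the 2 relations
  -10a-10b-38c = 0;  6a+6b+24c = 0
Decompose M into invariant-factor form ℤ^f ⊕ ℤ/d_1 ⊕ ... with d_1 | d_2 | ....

Answer: M ≅ ℤ^1 ⊕ ℤ/2 ⊕ ℤ/6

Derivation:
rank_ℚ(R)=2; free=3−2=1
SNF(R) diag = [2, 6] → torsion [2, 6]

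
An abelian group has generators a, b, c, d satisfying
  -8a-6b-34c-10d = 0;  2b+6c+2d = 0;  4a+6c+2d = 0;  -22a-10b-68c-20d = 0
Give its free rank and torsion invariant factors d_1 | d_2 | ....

rank_ℚ(R)=4; free=4−4=0
SNF(R) diag = [2, 2, 2, 4] → torsion [2, 2, 2, 4]

Answer: M ≅ ℤ/2 ⊕ ℤ/2 ⊕ ℤ/2 ⊕ ℤ/4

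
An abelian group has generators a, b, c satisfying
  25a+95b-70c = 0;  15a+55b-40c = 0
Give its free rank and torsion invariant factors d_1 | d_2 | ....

rank_ℚ(R)=2; free=3−2=1
SNF(R) diag = [5, 10] → torsion [5, 10]

Answer: M ≅ ℤ^1 ⊕ ℤ/5 ⊕ ℤ/10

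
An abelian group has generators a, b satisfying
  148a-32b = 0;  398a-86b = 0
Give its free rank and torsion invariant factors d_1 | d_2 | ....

Answer: M ≅ ℤ/2 ⊕ ℤ/4

Derivation:
rank_ℚ(R)=2; free=2−2=0
SNF(R) diag = [2, 4] → torsion [2, 4]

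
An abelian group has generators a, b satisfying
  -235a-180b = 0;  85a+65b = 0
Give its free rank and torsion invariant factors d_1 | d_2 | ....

rank_ℚ(R)=2; free=2−2=0
SNF(R) diag = [5, 5] → torsion [5, 5]

Answer: M ≅ ℤ/5 ⊕ ℤ/5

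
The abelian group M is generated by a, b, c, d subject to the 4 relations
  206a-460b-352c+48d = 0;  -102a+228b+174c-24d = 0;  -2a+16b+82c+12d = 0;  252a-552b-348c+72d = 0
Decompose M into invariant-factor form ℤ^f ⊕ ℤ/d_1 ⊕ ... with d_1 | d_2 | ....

Answer: M ≅ ℤ/2 ⊕ ℤ/6 ⊕ ℤ/12 ⊕ ℤ/24

Derivation:
rank_ℚ(R)=4; free=4−4=0
SNF(R) diag = [2, 6, 12, 24] → torsion [2, 6, 12, 24]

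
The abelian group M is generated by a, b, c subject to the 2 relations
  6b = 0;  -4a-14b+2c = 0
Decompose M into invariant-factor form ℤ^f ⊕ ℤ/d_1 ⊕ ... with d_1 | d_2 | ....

rank_ℚ(R)=2; free=3−2=1
SNF(R) diag = [2, 6] → torsion [2, 6]

Answer: M ≅ ℤ^1 ⊕ ℤ/2 ⊕ ℤ/6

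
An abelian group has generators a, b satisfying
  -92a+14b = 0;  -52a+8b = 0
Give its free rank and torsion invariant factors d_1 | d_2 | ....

Answer: M ≅ ℤ/2 ⊕ ℤ/4

Derivation:
rank_ℚ(R)=2; free=2−2=0
SNF(R) diag = [2, 4] → torsion [2, 4]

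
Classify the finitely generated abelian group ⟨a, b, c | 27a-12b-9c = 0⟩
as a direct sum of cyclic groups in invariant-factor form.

Answer: M ≅ ℤ^2 ⊕ ℤ/3

Derivation:
rank_ℚ(R)=1; free=3−1=2
SNF(R) diag = [3] → torsion [3]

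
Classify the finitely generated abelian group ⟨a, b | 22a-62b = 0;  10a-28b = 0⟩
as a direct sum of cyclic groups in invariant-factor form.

Answer: M ≅ ℤ/2 ⊕ ℤ/2

Derivation:
rank_ℚ(R)=2; free=2−2=0
SNF(R) diag = [2, 2] → torsion [2, 2]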